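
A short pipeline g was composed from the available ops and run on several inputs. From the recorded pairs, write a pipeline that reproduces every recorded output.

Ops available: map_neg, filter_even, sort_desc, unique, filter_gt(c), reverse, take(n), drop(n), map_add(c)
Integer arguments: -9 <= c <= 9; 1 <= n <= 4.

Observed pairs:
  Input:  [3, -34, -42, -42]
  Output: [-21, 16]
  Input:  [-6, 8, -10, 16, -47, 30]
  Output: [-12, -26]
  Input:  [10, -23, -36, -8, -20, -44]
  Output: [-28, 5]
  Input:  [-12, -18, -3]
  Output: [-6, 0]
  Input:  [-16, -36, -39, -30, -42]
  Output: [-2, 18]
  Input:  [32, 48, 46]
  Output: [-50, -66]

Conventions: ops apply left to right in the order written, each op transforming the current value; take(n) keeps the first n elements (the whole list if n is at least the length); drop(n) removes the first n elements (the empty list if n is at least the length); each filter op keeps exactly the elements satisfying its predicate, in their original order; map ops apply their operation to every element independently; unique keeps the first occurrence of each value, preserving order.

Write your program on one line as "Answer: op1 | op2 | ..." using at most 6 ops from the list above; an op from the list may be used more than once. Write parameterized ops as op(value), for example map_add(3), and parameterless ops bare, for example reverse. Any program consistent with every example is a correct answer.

take(2) | map_neg | map_add(-7) | map_add(-4) | map_add(-7)

Check, running the answer program on each example:
  [3, -34, -42, -42] -> [3, -34] -> [-3, 34] -> [-10, 27] -> [-14, 23] -> [-21, 16]
  [-6, 8, -10, 16, -47, 30] -> [-6, 8] -> [6, -8] -> [-1, -15] -> [-5, -19] -> [-12, -26]
  [10, -23, -36, -8, -20, -44] -> [10, -23] -> [-10, 23] -> [-17, 16] -> [-21, 12] -> [-28, 5]
  [-12, -18, -3] -> [-12, -18] -> [12, 18] -> [5, 11] -> [1, 7] -> [-6, 0]
  [-16, -36, -39, -30, -42] -> [-16, -36] -> [16, 36] -> [9, 29] -> [5, 25] -> [-2, 18]
  [32, 48, 46] -> [32, 48] -> [-32, -48] -> [-39, -55] -> [-43, -59] -> [-50, -66]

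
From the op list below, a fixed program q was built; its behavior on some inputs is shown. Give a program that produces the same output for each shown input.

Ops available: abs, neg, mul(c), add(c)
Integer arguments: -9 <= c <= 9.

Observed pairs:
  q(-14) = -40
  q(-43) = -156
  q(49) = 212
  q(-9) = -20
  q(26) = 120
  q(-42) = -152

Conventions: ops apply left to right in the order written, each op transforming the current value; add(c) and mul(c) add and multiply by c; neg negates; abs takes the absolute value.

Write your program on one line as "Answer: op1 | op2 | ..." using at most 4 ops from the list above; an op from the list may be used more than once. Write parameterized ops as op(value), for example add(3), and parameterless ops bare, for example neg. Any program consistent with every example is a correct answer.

add(4) | mul(-4) | neg

Check, running the answer program on each example:
  -14 -> -10 -> 40 -> -40
  -43 -> -39 -> 156 -> -156
  49 -> 53 -> -212 -> 212
  -9 -> -5 -> 20 -> -20
  26 -> 30 -> -120 -> 120
  -42 -> -38 -> 152 -> -152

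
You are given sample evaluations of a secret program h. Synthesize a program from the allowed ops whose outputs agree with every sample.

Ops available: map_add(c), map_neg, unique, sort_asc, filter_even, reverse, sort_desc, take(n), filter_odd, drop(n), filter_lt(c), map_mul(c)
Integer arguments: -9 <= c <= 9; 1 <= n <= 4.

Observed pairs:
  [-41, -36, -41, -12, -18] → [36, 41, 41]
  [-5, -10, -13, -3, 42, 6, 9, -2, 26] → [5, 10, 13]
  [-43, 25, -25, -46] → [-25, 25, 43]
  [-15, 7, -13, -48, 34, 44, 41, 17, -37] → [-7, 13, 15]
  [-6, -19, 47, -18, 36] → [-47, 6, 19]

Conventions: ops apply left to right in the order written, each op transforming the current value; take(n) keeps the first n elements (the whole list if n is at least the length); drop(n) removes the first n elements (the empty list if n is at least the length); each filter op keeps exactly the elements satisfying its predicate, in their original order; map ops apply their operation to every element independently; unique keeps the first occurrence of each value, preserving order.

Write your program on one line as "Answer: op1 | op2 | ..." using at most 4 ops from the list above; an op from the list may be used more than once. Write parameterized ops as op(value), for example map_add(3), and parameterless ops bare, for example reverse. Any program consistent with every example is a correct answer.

take(3) | map_neg | sort_asc

Check, running the answer program on each example:
  [-41, -36, -41, -12, -18] -> [-41, -36, -41] -> [41, 36, 41] -> [36, 41, 41]
  [-5, -10, -13, -3, 42, 6, 9, -2, 26] -> [-5, -10, -13] -> [5, 10, 13] -> [5, 10, 13]
  [-43, 25, -25, -46] -> [-43, 25, -25] -> [43, -25, 25] -> [-25, 25, 43]
  [-15, 7, -13, -48, 34, 44, 41, 17, -37] -> [-15, 7, -13] -> [15, -7, 13] -> [-7, 13, 15]
  [-6, -19, 47, -18, 36] -> [-6, -19, 47] -> [6, 19, -47] -> [-47, 6, 19]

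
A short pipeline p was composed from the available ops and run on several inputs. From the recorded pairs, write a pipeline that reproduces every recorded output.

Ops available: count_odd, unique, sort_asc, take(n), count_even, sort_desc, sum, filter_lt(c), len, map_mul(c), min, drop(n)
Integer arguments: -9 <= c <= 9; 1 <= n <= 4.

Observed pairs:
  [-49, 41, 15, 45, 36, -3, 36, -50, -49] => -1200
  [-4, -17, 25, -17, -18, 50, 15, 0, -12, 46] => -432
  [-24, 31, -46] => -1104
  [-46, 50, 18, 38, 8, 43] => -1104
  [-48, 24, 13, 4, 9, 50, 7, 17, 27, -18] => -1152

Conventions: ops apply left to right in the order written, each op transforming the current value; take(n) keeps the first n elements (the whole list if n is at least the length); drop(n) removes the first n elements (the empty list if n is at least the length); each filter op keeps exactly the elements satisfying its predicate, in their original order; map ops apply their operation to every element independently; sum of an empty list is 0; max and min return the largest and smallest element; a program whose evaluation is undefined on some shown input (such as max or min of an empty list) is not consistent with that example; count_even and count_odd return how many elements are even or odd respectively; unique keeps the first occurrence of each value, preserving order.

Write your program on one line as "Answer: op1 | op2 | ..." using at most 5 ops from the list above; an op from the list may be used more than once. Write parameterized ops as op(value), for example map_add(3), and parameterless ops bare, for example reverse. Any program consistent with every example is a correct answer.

map_mul(4) | map_mul(-6) | map_mul(-1) | unique | min

Check, running the answer program on each example:
  [-49, 41, 15, 45, 36, -3, 36, -50, -49] -> [-196, 164, 60, 180, 144, -12, 144, -200, -196] -> [1176, -984, -360, -1080, -864, 72, -864, 1200, 1176] -> [-1176, 984, 360, 1080, 864, -72, 864, -1200, -1176] -> [-1176, 984, 360, 1080, 864, -72, -1200] -> -1200
  [-4, -17, 25, -17, -18, 50, 15, 0, -12, 46] -> [-16, -68, 100, -68, -72, 200, 60, 0, -48, 184] -> [96, 408, -600, 408, 432, -1200, -360, 0, 288, -1104] -> [-96, -408, 600, -408, -432, 1200, 360, 0, -288, 1104] -> [-96, -408, 600, -432, 1200, 360, 0, -288, 1104] -> -432
  [-24, 31, -46] -> [-96, 124, -184] -> [576, -744, 1104] -> [-576, 744, -1104] -> [-576, 744, -1104] -> -1104
  [-46, 50, 18, 38, 8, 43] -> [-184, 200, 72, 152, 32, 172] -> [1104, -1200, -432, -912, -192, -1032] -> [-1104, 1200, 432, 912, 192, 1032] -> [-1104, 1200, 432, 912, 192, 1032] -> -1104
  [-48, 24, 13, 4, 9, 50, 7, 17, 27, -18] -> [-192, 96, 52, 16, 36, 200, 28, 68, 108, -72] -> [1152, -576, -312, -96, -216, -1200, -168, -408, -648, 432] -> [-1152, 576, 312, 96, 216, 1200, 168, 408, 648, -432] -> [-1152, 576, 312, 96, 216, 1200, 168, 408, 648, -432] -> -1152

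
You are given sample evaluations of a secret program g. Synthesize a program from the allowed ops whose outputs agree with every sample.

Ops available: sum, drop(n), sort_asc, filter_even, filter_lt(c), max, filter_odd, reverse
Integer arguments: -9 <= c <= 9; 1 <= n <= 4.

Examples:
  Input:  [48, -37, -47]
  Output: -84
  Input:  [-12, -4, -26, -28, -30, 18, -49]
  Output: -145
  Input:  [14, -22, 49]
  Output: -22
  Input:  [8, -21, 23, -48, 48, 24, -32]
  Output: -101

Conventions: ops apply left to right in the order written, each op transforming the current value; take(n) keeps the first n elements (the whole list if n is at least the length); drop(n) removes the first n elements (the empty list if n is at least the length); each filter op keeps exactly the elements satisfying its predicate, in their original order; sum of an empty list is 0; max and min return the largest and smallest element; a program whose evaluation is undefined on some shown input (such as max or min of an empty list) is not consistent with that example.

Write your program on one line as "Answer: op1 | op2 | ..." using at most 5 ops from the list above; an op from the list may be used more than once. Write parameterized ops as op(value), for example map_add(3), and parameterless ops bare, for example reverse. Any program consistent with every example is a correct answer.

reverse | filter_lt(-8) | sort_asc | sum

Check, running the answer program on each example:
  [48, -37, -47] -> [-47, -37, 48] -> [-47, -37] -> [-47, -37] -> -84
  [-12, -4, -26, -28, -30, 18, -49] -> [-49, 18, -30, -28, -26, -4, -12] -> [-49, -30, -28, -26, -12] -> [-49, -30, -28, -26, -12] -> -145
  [14, -22, 49] -> [49, -22, 14] -> [-22] -> [-22] -> -22
  [8, -21, 23, -48, 48, 24, -32] -> [-32, 24, 48, -48, 23, -21, 8] -> [-32, -48, -21] -> [-48, -32, -21] -> -101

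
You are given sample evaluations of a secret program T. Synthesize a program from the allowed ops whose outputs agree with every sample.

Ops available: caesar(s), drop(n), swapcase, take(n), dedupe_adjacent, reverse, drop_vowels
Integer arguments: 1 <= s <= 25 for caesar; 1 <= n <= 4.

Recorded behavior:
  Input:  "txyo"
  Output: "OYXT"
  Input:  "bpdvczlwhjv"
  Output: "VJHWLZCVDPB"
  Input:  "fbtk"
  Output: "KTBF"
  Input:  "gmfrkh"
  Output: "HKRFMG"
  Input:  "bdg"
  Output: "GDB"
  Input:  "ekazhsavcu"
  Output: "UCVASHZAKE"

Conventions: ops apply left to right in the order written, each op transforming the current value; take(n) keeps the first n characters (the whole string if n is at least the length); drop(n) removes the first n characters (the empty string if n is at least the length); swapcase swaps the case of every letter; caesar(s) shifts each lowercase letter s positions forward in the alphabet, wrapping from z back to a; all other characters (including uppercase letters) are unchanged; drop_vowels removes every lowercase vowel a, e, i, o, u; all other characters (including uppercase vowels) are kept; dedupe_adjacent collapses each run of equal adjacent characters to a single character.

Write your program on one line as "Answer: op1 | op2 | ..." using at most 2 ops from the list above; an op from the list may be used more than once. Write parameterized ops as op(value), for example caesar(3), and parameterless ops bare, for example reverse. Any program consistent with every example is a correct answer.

reverse | swapcase

Check, running the answer program on each example:
  "txyo" -> "oyxt" -> "OYXT"
  "bpdvczlwhjv" -> "vjhwlzcvdpb" -> "VJHWLZCVDPB"
  "fbtk" -> "ktbf" -> "KTBF"
  "gmfrkh" -> "hkrfmg" -> "HKRFMG"
  "bdg" -> "gdb" -> "GDB"
  "ekazhsavcu" -> "ucvashzake" -> "UCVASHZAKE"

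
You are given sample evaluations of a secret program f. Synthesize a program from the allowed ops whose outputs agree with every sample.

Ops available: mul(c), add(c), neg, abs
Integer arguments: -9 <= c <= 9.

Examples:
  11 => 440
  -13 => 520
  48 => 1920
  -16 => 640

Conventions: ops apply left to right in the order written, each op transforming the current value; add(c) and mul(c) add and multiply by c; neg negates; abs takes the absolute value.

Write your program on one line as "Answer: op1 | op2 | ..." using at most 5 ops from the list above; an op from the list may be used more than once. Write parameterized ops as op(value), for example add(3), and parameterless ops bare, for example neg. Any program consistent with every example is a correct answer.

mul(-5) | neg | mul(-8) | abs

Check, running the answer program on each example:
  11 -> -55 -> 55 -> -440 -> 440
  -13 -> 65 -> -65 -> 520 -> 520
  48 -> -240 -> 240 -> -1920 -> 1920
  -16 -> 80 -> -80 -> 640 -> 640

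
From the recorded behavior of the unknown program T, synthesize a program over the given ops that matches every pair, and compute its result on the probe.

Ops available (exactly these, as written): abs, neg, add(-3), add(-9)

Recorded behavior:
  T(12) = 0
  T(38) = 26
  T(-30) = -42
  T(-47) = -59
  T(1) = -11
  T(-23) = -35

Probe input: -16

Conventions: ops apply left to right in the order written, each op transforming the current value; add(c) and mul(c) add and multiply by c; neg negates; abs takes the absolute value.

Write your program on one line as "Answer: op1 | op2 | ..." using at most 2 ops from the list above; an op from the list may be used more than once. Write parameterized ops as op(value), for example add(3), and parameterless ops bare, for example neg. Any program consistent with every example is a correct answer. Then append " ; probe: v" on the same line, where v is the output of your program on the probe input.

add(-3) | add(-9) ; probe: -28

Check, running the answer program on each example:
  12 -> 9 -> 0
  38 -> 35 -> 26
  -30 -> -33 -> -42
  -47 -> -50 -> -59
  1 -> -2 -> -11
  -23 -> -26 -> -35
  probe: -16 -> -19 -> -28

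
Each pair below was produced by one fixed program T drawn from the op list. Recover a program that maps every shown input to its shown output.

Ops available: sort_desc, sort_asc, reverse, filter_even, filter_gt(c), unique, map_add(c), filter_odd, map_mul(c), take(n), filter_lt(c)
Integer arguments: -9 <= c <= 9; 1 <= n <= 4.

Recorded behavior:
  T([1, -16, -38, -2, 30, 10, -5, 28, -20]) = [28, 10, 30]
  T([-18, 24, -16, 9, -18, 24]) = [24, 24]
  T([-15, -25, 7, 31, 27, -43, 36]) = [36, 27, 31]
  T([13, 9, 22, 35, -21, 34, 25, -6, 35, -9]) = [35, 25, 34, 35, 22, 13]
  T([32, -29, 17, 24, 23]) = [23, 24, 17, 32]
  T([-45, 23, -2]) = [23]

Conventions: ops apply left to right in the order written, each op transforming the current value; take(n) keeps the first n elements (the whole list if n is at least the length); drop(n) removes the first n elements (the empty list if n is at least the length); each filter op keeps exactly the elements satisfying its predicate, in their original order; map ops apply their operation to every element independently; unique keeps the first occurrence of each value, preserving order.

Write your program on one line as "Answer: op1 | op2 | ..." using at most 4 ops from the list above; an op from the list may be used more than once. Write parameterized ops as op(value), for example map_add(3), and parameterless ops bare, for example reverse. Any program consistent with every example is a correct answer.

filter_gt(-6) | reverse | filter_gt(9)

Check, running the answer program on each example:
  [1, -16, -38, -2, 30, 10, -5, 28, -20] -> [1, -2, 30, 10, -5, 28] -> [28, -5, 10, 30, -2, 1] -> [28, 10, 30]
  [-18, 24, -16, 9, -18, 24] -> [24, 9, 24] -> [24, 9, 24] -> [24, 24]
  [-15, -25, 7, 31, 27, -43, 36] -> [7, 31, 27, 36] -> [36, 27, 31, 7] -> [36, 27, 31]
  [13, 9, 22, 35, -21, 34, 25, -6, 35, -9] -> [13, 9, 22, 35, 34, 25, 35] -> [35, 25, 34, 35, 22, 9, 13] -> [35, 25, 34, 35, 22, 13]
  [32, -29, 17, 24, 23] -> [32, 17, 24, 23] -> [23, 24, 17, 32] -> [23, 24, 17, 32]
  [-45, 23, -2] -> [23, -2] -> [-2, 23] -> [23]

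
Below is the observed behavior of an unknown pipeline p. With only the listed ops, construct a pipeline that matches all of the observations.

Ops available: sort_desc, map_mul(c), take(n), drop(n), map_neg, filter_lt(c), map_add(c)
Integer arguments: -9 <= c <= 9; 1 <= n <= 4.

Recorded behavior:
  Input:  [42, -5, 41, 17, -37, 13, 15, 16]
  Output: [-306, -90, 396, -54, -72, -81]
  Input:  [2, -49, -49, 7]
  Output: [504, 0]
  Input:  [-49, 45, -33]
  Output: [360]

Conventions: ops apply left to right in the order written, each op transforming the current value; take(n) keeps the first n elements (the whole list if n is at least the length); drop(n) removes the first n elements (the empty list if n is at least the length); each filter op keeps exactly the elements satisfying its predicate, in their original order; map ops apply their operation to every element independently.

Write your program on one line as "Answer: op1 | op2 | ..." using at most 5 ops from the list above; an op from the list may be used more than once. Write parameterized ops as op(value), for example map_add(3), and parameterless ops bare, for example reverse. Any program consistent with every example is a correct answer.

map_add(-8) | drop(2) | map_add(4) | map_add(-3) | map_mul(-9)

Check, running the answer program on each example:
  [42, -5, 41, 17, -37, 13, 15, 16] -> [34, -13, 33, 9, -45, 5, 7, 8] -> [33, 9, -45, 5, 7, 8] -> [37, 13, -41, 9, 11, 12] -> [34, 10, -44, 6, 8, 9] -> [-306, -90, 396, -54, -72, -81]
  [2, -49, -49, 7] -> [-6, -57, -57, -1] -> [-57, -1] -> [-53, 3] -> [-56, 0] -> [504, 0]
  [-49, 45, -33] -> [-57, 37, -41] -> [-41] -> [-37] -> [-40] -> [360]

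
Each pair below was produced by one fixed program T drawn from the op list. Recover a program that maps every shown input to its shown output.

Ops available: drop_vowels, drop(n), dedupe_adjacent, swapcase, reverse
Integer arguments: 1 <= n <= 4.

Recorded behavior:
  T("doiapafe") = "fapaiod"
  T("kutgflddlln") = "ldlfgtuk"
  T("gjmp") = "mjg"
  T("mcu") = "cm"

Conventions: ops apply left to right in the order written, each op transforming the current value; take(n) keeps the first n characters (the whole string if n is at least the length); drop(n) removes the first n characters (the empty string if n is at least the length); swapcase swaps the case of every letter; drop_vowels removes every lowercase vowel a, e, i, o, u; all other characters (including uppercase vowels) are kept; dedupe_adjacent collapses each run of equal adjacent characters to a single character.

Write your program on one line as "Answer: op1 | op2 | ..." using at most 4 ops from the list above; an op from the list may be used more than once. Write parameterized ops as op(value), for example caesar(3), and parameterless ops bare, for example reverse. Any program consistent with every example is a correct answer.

dedupe_adjacent | reverse | drop(1)

Check, running the answer program on each example:
  "doiapafe" -> "doiapafe" -> "efapaiod" -> "fapaiod"
  "kutgflddlln" -> "kutgfldln" -> "nldlfgtuk" -> "ldlfgtuk"
  "gjmp" -> "gjmp" -> "pmjg" -> "mjg"
  "mcu" -> "mcu" -> "ucm" -> "cm"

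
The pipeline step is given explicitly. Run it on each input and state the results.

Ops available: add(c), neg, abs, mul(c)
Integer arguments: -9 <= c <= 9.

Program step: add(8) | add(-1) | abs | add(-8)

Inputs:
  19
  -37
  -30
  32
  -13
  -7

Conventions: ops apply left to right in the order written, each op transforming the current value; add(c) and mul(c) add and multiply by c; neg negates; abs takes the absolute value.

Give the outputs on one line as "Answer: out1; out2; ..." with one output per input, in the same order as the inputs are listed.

Execution, op by op:
  19 -> 27 -> 26 -> 26 -> 18
  -37 -> -29 -> -30 -> 30 -> 22
  -30 -> -22 -> -23 -> 23 -> 15
  32 -> 40 -> 39 -> 39 -> 31
  -13 -> -5 -> -6 -> 6 -> -2
  -7 -> 1 -> 0 -> 0 -> -8

18; 22; 15; 31; -2; -8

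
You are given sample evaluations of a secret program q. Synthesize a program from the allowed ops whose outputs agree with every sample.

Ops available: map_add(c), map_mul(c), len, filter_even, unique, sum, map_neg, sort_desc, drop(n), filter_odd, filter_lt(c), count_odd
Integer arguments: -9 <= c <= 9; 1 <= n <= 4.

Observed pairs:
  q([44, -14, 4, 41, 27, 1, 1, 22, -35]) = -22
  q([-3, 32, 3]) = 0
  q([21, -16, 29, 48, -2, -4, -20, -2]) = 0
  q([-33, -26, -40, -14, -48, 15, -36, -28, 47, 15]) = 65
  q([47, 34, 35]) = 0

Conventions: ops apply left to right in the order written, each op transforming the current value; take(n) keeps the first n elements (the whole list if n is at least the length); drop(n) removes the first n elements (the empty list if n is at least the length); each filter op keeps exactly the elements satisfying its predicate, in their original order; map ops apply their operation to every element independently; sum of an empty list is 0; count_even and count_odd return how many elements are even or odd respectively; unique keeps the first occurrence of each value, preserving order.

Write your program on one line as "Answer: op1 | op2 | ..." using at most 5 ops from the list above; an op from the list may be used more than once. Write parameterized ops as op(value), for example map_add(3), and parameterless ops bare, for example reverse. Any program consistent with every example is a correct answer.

drop(4) | map_add(-4) | filter_odd | sum

Check, running the answer program on each example:
  [44, -14, 4, 41, 27, 1, 1, 22, -35] -> [27, 1, 1, 22, -35] -> [23, -3, -3, 18, -39] -> [23, -3, -3, -39] -> -22
  [-3, 32, 3] -> [] -> [] -> [] -> 0
  [21, -16, 29, 48, -2, -4, -20, -2] -> [-2, -4, -20, -2] -> [-6, -8, -24, -6] -> [] -> 0
  [-33, -26, -40, -14, -48, 15, -36, -28, 47, 15] -> [-48, 15, -36, -28, 47, 15] -> [-52, 11, -40, -32, 43, 11] -> [11, 43, 11] -> 65
  [47, 34, 35] -> [] -> [] -> [] -> 0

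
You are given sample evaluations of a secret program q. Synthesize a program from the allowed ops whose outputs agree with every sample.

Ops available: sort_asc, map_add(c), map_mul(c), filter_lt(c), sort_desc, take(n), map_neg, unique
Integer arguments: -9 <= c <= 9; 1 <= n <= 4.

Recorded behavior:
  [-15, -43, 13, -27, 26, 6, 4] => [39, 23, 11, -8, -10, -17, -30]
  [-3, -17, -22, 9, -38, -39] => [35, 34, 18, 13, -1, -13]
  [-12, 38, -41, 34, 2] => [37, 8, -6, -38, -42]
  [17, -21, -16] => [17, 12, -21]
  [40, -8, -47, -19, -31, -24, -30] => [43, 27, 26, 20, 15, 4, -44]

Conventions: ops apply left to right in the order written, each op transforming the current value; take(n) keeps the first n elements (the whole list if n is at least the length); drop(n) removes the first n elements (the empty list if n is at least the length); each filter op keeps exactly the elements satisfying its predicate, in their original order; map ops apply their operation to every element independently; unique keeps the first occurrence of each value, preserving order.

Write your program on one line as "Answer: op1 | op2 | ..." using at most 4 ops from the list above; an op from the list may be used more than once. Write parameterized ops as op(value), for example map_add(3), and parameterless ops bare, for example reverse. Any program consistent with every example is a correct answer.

sort_asc | map_neg | map_add(-4)

Check, running the answer program on each example:
  [-15, -43, 13, -27, 26, 6, 4] -> [-43, -27, -15, 4, 6, 13, 26] -> [43, 27, 15, -4, -6, -13, -26] -> [39, 23, 11, -8, -10, -17, -30]
  [-3, -17, -22, 9, -38, -39] -> [-39, -38, -22, -17, -3, 9] -> [39, 38, 22, 17, 3, -9] -> [35, 34, 18, 13, -1, -13]
  [-12, 38, -41, 34, 2] -> [-41, -12, 2, 34, 38] -> [41, 12, -2, -34, -38] -> [37, 8, -6, -38, -42]
  [17, -21, -16] -> [-21, -16, 17] -> [21, 16, -17] -> [17, 12, -21]
  [40, -8, -47, -19, -31, -24, -30] -> [-47, -31, -30, -24, -19, -8, 40] -> [47, 31, 30, 24, 19, 8, -40] -> [43, 27, 26, 20, 15, 4, -44]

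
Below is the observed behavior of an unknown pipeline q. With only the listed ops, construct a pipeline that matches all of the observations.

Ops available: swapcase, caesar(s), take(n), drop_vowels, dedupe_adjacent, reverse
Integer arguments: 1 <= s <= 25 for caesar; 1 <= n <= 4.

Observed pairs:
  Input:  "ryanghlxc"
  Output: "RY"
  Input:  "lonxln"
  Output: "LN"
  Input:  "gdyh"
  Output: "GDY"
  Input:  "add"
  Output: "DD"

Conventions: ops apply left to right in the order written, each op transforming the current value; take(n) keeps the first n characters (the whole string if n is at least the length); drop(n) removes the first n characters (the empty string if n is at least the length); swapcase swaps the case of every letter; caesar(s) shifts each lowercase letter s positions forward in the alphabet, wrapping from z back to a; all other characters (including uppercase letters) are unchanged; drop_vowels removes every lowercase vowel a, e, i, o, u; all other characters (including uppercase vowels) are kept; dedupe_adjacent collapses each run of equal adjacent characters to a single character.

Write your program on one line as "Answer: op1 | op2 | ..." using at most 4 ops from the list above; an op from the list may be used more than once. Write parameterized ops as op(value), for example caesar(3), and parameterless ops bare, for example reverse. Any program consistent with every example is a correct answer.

take(3) | drop_vowels | swapcase

Check, running the answer program on each example:
  "ryanghlxc" -> "rya" -> "ry" -> "RY"
  "lonxln" -> "lon" -> "ln" -> "LN"
  "gdyh" -> "gdy" -> "gdy" -> "GDY"
  "add" -> "add" -> "dd" -> "DD"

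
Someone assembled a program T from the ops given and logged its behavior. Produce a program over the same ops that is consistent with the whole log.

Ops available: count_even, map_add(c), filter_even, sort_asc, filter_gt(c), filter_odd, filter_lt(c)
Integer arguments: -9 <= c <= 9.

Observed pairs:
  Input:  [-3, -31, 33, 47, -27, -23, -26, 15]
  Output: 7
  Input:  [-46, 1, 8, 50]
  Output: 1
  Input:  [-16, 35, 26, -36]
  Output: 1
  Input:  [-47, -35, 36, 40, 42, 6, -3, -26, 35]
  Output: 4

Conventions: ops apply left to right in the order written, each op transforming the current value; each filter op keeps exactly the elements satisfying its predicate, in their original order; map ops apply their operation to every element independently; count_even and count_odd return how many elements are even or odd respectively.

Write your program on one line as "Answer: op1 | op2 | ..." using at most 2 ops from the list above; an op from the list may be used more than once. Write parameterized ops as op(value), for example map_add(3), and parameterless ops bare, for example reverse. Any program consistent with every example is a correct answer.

map_add(-7) | count_even

Check, running the answer program on each example:
  [-3, -31, 33, 47, -27, -23, -26, 15] -> [-10, -38, 26, 40, -34, -30, -33, 8] -> 7
  [-46, 1, 8, 50] -> [-53, -6, 1, 43] -> 1
  [-16, 35, 26, -36] -> [-23, 28, 19, -43] -> 1
  [-47, -35, 36, 40, 42, 6, -3, -26, 35] -> [-54, -42, 29, 33, 35, -1, -10, -33, 28] -> 4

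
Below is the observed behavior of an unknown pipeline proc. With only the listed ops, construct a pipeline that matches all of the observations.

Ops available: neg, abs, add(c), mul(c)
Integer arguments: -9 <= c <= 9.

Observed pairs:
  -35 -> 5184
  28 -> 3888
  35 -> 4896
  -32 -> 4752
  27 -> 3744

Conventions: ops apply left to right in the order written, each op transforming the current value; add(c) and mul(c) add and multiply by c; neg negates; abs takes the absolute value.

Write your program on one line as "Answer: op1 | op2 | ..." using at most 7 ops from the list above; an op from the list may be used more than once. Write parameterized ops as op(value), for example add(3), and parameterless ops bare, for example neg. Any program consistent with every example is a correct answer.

mul(-8) | add(8) | mul(-9) | abs | mul(-2) | neg

Check, running the answer program on each example:
  -35 -> 280 -> 288 -> -2592 -> 2592 -> -5184 -> 5184
  28 -> -224 -> -216 -> 1944 -> 1944 -> -3888 -> 3888
  35 -> -280 -> -272 -> 2448 -> 2448 -> -4896 -> 4896
  -32 -> 256 -> 264 -> -2376 -> 2376 -> -4752 -> 4752
  27 -> -216 -> -208 -> 1872 -> 1872 -> -3744 -> 3744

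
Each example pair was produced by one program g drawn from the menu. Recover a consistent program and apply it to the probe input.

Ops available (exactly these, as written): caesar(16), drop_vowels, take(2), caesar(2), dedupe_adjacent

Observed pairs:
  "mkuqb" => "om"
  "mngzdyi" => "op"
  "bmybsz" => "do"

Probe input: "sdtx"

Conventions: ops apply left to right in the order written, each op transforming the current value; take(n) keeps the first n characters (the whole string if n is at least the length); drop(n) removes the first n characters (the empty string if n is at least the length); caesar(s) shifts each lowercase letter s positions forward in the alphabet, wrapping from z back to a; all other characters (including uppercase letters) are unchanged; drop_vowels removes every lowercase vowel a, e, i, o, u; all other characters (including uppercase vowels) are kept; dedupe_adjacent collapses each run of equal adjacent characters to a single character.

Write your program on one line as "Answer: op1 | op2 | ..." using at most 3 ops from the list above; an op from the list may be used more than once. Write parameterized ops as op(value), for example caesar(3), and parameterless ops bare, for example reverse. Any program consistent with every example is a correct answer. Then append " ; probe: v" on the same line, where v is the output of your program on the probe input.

caesar(2) | take(2) ; probe: "uf"

Check, running the answer program on each example:
  "mkuqb" -> "omwsd" -> "om"
  "mngzdyi" -> "opibfak" -> "op"
  "bmybsz" -> "doadub" -> "do"
  probe: "sdtx" -> "ufvz" -> "uf"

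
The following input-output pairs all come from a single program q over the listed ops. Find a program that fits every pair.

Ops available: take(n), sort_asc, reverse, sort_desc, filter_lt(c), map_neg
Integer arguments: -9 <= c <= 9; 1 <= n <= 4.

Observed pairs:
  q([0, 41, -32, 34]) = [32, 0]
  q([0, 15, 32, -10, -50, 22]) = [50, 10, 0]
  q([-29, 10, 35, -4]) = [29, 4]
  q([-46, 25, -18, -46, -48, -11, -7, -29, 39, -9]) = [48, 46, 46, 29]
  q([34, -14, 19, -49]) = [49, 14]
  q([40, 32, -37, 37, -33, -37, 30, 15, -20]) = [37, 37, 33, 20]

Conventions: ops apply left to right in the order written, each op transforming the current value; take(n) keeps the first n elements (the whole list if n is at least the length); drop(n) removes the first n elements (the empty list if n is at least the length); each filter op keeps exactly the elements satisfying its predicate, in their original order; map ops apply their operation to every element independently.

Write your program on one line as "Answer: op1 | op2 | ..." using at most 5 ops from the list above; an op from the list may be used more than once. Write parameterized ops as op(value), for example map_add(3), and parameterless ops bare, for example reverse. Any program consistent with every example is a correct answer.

reverse | sort_asc | filter_lt(6) | map_neg | take(4)

Check, running the answer program on each example:
  [0, 41, -32, 34] -> [34, -32, 41, 0] -> [-32, 0, 34, 41] -> [-32, 0] -> [32, 0] -> [32, 0]
  [0, 15, 32, -10, -50, 22] -> [22, -50, -10, 32, 15, 0] -> [-50, -10, 0, 15, 22, 32] -> [-50, -10, 0] -> [50, 10, 0] -> [50, 10, 0]
  [-29, 10, 35, -4] -> [-4, 35, 10, -29] -> [-29, -4, 10, 35] -> [-29, -4] -> [29, 4] -> [29, 4]
  [-46, 25, -18, -46, -48, -11, -7, -29, 39, -9] -> [-9, 39, -29, -7, -11, -48, -46, -18, 25, -46] -> [-48, -46, -46, -29, -18, -11, -9, -7, 25, 39] -> [-48, -46, -46, -29, -18, -11, -9, -7] -> [48, 46, 46, 29, 18, 11, 9, 7] -> [48, 46, 46, 29]
  [34, -14, 19, -49] -> [-49, 19, -14, 34] -> [-49, -14, 19, 34] -> [-49, -14] -> [49, 14] -> [49, 14]
  [40, 32, -37, 37, -33, -37, 30, 15, -20] -> [-20, 15, 30, -37, -33, 37, -37, 32, 40] -> [-37, -37, -33, -20, 15, 30, 32, 37, 40] -> [-37, -37, -33, -20] -> [37, 37, 33, 20] -> [37, 37, 33, 20]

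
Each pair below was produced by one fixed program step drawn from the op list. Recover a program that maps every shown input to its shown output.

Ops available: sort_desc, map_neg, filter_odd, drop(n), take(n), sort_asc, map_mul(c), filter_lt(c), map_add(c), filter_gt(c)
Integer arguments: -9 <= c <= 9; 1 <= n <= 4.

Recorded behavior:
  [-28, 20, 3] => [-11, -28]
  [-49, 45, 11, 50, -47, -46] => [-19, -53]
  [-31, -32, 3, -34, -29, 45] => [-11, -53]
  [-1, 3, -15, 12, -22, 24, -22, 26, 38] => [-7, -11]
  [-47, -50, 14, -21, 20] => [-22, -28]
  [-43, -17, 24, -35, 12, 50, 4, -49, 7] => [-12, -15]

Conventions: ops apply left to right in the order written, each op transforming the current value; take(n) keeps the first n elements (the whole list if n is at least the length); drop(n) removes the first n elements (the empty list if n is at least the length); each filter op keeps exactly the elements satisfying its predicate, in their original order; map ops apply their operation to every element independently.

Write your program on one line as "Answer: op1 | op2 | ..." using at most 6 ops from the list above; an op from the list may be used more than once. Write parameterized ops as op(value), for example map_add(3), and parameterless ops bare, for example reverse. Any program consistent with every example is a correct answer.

filter_gt(-4) | map_neg | sort_desc | map_add(-8) | take(2)

Check, running the answer program on each example:
  [-28, 20, 3] -> [20, 3] -> [-20, -3] -> [-3, -20] -> [-11, -28] -> [-11, -28]
  [-49, 45, 11, 50, -47, -46] -> [45, 11, 50] -> [-45, -11, -50] -> [-11, -45, -50] -> [-19, -53, -58] -> [-19, -53]
  [-31, -32, 3, -34, -29, 45] -> [3, 45] -> [-3, -45] -> [-3, -45] -> [-11, -53] -> [-11, -53]
  [-1, 3, -15, 12, -22, 24, -22, 26, 38] -> [-1, 3, 12, 24, 26, 38] -> [1, -3, -12, -24, -26, -38] -> [1, -3, -12, -24, -26, -38] -> [-7, -11, -20, -32, -34, -46] -> [-7, -11]
  [-47, -50, 14, -21, 20] -> [14, 20] -> [-14, -20] -> [-14, -20] -> [-22, -28] -> [-22, -28]
  [-43, -17, 24, -35, 12, 50, 4, -49, 7] -> [24, 12, 50, 4, 7] -> [-24, -12, -50, -4, -7] -> [-4, -7, -12, -24, -50] -> [-12, -15, -20, -32, -58] -> [-12, -15]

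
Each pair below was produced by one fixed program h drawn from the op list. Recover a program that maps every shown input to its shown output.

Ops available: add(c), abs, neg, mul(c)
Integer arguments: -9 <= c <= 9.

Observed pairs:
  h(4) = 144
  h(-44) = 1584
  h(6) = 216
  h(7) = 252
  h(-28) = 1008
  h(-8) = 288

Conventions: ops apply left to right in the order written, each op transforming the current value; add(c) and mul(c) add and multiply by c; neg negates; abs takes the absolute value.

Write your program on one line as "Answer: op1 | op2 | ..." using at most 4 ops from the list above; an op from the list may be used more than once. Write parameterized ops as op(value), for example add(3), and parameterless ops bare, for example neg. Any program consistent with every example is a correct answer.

mul(-4) | mul(-9) | neg | abs

Check, running the answer program on each example:
  4 -> -16 -> 144 -> -144 -> 144
  -44 -> 176 -> -1584 -> 1584 -> 1584
  6 -> -24 -> 216 -> -216 -> 216
  7 -> -28 -> 252 -> -252 -> 252
  -28 -> 112 -> -1008 -> 1008 -> 1008
  -8 -> 32 -> -288 -> 288 -> 288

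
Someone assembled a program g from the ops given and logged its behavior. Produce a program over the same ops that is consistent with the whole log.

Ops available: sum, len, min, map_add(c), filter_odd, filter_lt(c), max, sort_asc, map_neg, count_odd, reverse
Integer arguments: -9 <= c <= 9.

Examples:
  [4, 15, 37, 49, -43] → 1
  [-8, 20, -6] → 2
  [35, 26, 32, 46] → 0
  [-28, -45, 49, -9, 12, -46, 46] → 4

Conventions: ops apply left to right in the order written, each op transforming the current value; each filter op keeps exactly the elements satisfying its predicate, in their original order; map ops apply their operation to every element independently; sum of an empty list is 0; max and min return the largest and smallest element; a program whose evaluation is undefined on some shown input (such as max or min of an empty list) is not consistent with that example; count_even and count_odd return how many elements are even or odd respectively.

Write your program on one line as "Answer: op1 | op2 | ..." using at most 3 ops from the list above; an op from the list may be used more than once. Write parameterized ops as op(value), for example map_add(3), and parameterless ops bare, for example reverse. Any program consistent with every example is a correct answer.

filter_lt(-5) | len

Check, running the answer program on each example:
  [4, 15, 37, 49, -43] -> [-43] -> 1
  [-8, 20, -6] -> [-8, -6] -> 2
  [35, 26, 32, 46] -> [] -> 0
  [-28, -45, 49, -9, 12, -46, 46] -> [-28, -45, -9, -46] -> 4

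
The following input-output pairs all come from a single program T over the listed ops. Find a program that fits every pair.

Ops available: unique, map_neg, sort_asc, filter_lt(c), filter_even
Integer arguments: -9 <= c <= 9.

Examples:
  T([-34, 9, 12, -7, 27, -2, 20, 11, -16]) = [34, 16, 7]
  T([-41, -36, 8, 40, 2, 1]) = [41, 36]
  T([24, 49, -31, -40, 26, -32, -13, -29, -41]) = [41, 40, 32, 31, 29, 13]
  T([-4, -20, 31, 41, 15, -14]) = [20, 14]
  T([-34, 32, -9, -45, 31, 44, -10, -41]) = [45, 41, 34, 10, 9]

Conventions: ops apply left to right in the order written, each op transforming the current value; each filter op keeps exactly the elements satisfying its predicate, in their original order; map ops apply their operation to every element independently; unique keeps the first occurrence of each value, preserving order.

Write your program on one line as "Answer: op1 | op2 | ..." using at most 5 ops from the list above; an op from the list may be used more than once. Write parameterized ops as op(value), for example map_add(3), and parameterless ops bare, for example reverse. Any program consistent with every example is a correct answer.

filter_lt(8) | sort_asc | filter_lt(-4) | map_neg

Check, running the answer program on each example:
  [-34, 9, 12, -7, 27, -2, 20, 11, -16] -> [-34, -7, -2, -16] -> [-34, -16, -7, -2] -> [-34, -16, -7] -> [34, 16, 7]
  [-41, -36, 8, 40, 2, 1] -> [-41, -36, 2, 1] -> [-41, -36, 1, 2] -> [-41, -36] -> [41, 36]
  [24, 49, -31, -40, 26, -32, -13, -29, -41] -> [-31, -40, -32, -13, -29, -41] -> [-41, -40, -32, -31, -29, -13] -> [-41, -40, -32, -31, -29, -13] -> [41, 40, 32, 31, 29, 13]
  [-4, -20, 31, 41, 15, -14] -> [-4, -20, -14] -> [-20, -14, -4] -> [-20, -14] -> [20, 14]
  [-34, 32, -9, -45, 31, 44, -10, -41] -> [-34, -9, -45, -10, -41] -> [-45, -41, -34, -10, -9] -> [-45, -41, -34, -10, -9] -> [45, 41, 34, 10, 9]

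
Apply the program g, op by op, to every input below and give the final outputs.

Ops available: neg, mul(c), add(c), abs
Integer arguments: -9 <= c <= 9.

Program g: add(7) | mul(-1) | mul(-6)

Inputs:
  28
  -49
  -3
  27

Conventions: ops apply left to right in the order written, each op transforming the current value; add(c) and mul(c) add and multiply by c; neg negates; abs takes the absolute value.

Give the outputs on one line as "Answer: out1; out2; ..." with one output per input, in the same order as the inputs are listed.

210; -252; 24; 204

Execution, op by op:
  28 -> 35 -> -35 -> 210
  -49 -> -42 -> 42 -> -252
  -3 -> 4 -> -4 -> 24
  27 -> 34 -> -34 -> 204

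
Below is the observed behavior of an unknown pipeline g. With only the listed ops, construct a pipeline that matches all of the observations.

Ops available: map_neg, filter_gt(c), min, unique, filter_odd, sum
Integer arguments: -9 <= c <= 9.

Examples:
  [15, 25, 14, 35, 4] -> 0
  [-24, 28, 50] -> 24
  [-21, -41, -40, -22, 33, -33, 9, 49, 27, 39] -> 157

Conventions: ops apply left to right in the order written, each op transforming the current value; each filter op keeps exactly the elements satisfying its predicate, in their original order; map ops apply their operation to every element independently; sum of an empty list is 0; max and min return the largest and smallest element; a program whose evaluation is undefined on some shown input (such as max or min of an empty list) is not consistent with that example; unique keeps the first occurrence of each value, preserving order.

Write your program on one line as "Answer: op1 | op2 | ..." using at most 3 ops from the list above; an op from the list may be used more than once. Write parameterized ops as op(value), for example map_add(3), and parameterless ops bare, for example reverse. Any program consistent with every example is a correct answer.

map_neg | filter_gt(2) | sum

Check, running the answer program on each example:
  [15, 25, 14, 35, 4] -> [-15, -25, -14, -35, -4] -> [] -> 0
  [-24, 28, 50] -> [24, -28, -50] -> [24] -> 24
  [-21, -41, -40, -22, 33, -33, 9, 49, 27, 39] -> [21, 41, 40, 22, -33, 33, -9, -49, -27, -39] -> [21, 41, 40, 22, 33] -> 157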